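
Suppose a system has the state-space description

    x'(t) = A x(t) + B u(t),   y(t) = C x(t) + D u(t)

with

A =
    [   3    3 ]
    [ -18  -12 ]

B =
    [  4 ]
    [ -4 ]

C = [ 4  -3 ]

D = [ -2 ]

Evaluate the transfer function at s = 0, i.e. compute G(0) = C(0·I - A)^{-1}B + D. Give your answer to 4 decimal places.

G(0) = C(-A)^{-1}B + D = -C A^{-1} B + D.
det A = 18, so A^{-1} = (1/18)·adj(A) = [[-2/3, -1/6], [1, 1/6]]
A^{-1} B = [-2, 10/3]^T
C A^{-1} B = -18
G(0) = D - C A^{-1} B = -2 - (-18) = 16

16.0000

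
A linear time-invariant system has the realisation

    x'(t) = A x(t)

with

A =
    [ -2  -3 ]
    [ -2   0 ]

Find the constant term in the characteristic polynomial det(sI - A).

For a 2×2 matrix, det(sI - A) = s^2 - (tr A)s + det A.
tr A = -2, det A = -6.
So p(s) = s^2 + 2s - 6.
The constant term is -6.

-6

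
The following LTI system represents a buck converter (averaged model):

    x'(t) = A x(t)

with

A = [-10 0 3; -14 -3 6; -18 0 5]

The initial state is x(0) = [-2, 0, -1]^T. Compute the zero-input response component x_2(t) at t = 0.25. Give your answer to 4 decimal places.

det(sI - A) = s^3 - (tr A)s^2 + (M11 + M22 + M33)s - det A, where Mii is the 2×2 principal minor of A obtained by deleting row i and column i.
tr A = (-10) + (-3) + 5 = -8; M11 = (-3)·5 - 6·0 = -15 - 0 = -15; M22 = (-10)·5 - 3·(-18) = -50 - (-54) = 4; M33 = (-10)·(-3) - 0·(-14) = 30 - 0 = 30; sum of minors = 19.
det A = (-10)·((-3)·5 - 6·0) - 0·((-14)·5 - 6·(-18)) + 3·((-14)·0 - (-3)·(-18)) = (-10)·(-15) - 0·38 + 3·(-54) = -12.
So p(s) = det(sI - A) = s^3 + 8s^2 + 19s + 12.
Rational-root test: any integer root divides 12. Testing small divisors, s = -1 works: p(-1) = -1 + 8 + (-19) + 12 = 0, so (s + 1) is a factor.
Dividing, p(s) = (s + 1)(s^2 + 7s + 12).
Factor s^2 + 7s + 12: two numbers with sum -7 and product 12 are -3 and -4, so s^2 + 7s + 12 = (s + 3)(s + 4).
Hence p(s) = (s + 1) (s + 3) (s + 4), with roots -4, -3, -1.
The eigenvalues -4, -3, -1 are distinct and real, so A is diagonalisable and x(t) = e^{At} x(0) = V diag(e^{λ_i t}) V^{-1} x(0), where the columns of V are the eigenvectors.
λ = -4: A - (-4)I = [[-6, 0, 3], [-14, 1, 6], [-18, 0, 9]]. v must be orthogonal to every row; (row 1) × (row 2) = [-3, -6, -6], so take v_1 = [1, 2, 2]^T.
λ = -3: A - (-3)I = [[-7, 0, 3], [-14, 0, 6], [-18, 0, 8]]. v must be orthogonal to every row; (row 1) × (row 3) = [0, 2, 0], so take v_2 = [0, 1, 0]^T.
λ = -1: A - (-1)I = [[-9, 0, 3], [-14, -2, 6], [-18, 0, 6]]. v must be orthogonal to every row; (row 1) × (row 2) = [6, 12, 18], so take v_3 = [1, 2, 3]^T.
V = [v_1 v_2 v_3] = [[1, 0, 1], [2, 1, 2], [2, 0, 3]] has det V = 1, so V^{-1} = adj(V)/det V = [[3, 0, -1], [-2, 1, 0], [-2, 0, 1]].
Modal coordinates z(0) = V^{-1} x(0): 3·(-2) + 0·0 + (-1)·(-1) = -5; (-2)·(-2) + 1·0 + 0·(-1) = 4; (-2)·(-2) + 0·0 + 1·(-1) = 3; so z(0) = [-5, 4, 3]^T.
x_2(t) = Σ_i (v_i)_2 · z_i(0) · e^{λ_i t} (row 2 of V times the modal terms).
x_2(0.25) = 2·(-5)·e^{-4·0.25} + 1·4·e^{-3·0.25} + 2·3·e^{-1·0.25} = (-10)·0.367879 + 4·0.472367 + 6·0.778801 = 2.8835.

2.8835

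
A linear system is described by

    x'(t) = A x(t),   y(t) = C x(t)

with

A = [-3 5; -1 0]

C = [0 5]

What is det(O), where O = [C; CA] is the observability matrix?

CA = [[-5, 0]]
Observability matrix O = [C; CA] = [[0, 5], [-5, 0]]
det(O) = 0·0 - 5·(-5) = 0 - (-25) = 25
Since det(O) ≠ 0, rank(O) = 2 and the system is completely observable.

25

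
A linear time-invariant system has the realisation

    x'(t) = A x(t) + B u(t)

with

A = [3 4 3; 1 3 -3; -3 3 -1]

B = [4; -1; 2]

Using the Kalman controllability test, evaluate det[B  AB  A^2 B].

4257

AB = [[14], [-5], [-17]]
A^2B = [[-29], [50], [-40]]
Controllability matrix C = [B  AB  A^2B] = [[4, 14, -29], [-1, -5, 50], [2, -17, -40]]
Expanding along the first row, det(C) = 4·((-5)·(-40) - 50·(-17)) - 14·((-1)·(-40) - 50·2) + (-29)·((-1)·(-17) - (-5)·2) = 4·1050 - 14·(-60) + (-29)·27 = 4257
Since det(C) ≠ 0, rank(C) = 3 and the system is completely controllable.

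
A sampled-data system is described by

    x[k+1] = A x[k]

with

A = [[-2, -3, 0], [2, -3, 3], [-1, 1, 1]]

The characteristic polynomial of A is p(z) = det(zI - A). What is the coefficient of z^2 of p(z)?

4

Expand det(zI - A) for the 3×3 matrix.
p(z) = z^3 + 4z^2 + 4z - 27.
(Check: constant term = det(-A) = (-1)^3 det A = -27; coefficient of z^2 = -tr A = 4.)
The coefficient of z^2 is 4.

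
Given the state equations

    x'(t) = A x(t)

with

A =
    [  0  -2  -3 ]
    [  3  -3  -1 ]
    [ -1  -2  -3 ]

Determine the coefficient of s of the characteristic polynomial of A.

10

Expand det(sI - A) for the 3×3 matrix.
p(s) = s^3 + 6s^2 + 10s - 7.
(Check: constant term = det(-A) = (-1)^3 det A = -7; coefficient of s^2 = -tr A = 6.)
The coefficient of s is 10.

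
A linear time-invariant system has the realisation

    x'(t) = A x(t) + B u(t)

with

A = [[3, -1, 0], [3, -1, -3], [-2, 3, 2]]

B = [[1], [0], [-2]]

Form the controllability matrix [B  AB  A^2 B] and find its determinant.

81

AB = [[3], [9], [-6]]
A^2B = [[0], [18], [9]]
Controllability matrix C = [B  AB  A^2B] = [[1, 3, 0], [0, 9, 18], [-2, -6, 9]]
Expanding along the first row, det(C) = 1·(9·9 - 18·(-6)) - 3·(0·9 - 18·(-2)) + 0·(0·(-6) - 9·(-2)) = 1·189 - 3·36 + 0·18 = 81
Since det(C) ≠ 0, rank(C) = 3 and the system is completely controllable.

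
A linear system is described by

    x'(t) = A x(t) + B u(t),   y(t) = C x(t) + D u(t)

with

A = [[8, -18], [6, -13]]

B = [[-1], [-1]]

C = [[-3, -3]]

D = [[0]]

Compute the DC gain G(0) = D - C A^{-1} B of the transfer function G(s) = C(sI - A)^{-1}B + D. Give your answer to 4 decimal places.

-5.2500

G(0) = C(-A)^{-1}B + D = -C A^{-1} B + D.
det A = 4, so A^{-1} = (1/4)·adj(A) = [[-13/4, 9/2], [-3/2, 2]]
A^{-1} B = [-5/4, -1/2]^T
C A^{-1} B = 21/4
G(0) = D - C A^{-1} B = 0 - (21/4) = -21/4 ≈ -5.2500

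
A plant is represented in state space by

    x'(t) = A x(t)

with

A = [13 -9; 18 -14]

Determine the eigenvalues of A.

det(sI - A) = s^2 - (tr A)s + det A, with tr A = 13 + (-14) = -1 and det A = 13·(-14) - (-9)·18 = -182 - (-162) = -20.
So p(s) = det(sI - A) = s^2 + s - 20.
Factor s^2 + s - 20: two numbers with sum -1 and product -20 are 4 and -5, so s^2 + s - 20 = (s - 4)(s + 5).
Hence p(s) = (s - 4) (s + 5), with roots -5, 4.
At least one eigenvalue has non-negative real part, so the system is not asymptotically stable.

-5, 4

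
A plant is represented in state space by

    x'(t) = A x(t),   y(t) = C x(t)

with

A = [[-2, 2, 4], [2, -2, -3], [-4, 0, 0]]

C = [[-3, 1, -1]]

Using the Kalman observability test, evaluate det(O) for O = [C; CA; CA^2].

CA = [[12, -8, -15]]
CA^2 = [[20, 40, 72]]
Observability matrix O = [C; CA; CA^2] = [[-3, 1, -1], [12, -8, -15], [20, 40, 72]]
Expanding along the first row, det(O) = (-3)·((-8)·72 - (-15)·40) - 1·(12·72 - (-15)·20) + (-1)·(12·40 - (-8)·20) = (-3)·24 - 1·1164 + (-1)·640 = -1876
Since det(O) ≠ 0, rank(O) = 3 and the system is completely observable.

-1876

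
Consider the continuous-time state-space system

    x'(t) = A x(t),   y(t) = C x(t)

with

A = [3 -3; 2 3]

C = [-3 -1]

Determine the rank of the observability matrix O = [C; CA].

CA = [[-11, 6]]
Observability matrix O = [C; CA] = [[-3, -1], [-11, 6]]
det(O) = (-3)·6 - (-1)·(-11) = -18 - 11 = -29 ≠ 0, so rank(O) = 2.
rank(O) = 2 = n, so the pair (A, C) is completely observable.

2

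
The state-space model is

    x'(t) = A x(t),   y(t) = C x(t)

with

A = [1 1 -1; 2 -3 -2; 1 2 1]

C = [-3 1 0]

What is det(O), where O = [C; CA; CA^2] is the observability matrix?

CA = [[-1, -6, 1]]
CA^2 = [[-12, 19, 14]]
Observability matrix O = [C; CA; CA^2] = [[-3, 1, 0], [-1, -6, 1], [-12, 19, 14]]
Expanding along the first row, det(O) = (-3)·((-6)·14 - 1·19) - 1·((-1)·14 - 1·(-12)) + 0·((-1)·19 - (-6)·(-12)) = (-3)·(-103) - 1·(-2) + 0·(-91) = 311
Since det(O) ≠ 0, rank(O) = 3 and the system is completely observable.

311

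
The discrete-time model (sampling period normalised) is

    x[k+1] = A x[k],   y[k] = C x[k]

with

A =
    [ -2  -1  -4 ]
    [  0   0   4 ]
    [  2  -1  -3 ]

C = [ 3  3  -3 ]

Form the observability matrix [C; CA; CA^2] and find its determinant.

1917

CA = [[-12, 0, 9]]
CA^2 = [[42, 3, 21]]
Observability matrix O = [C; CA; CA^2] = [[3, 3, -3], [-12, 0, 9], [42, 3, 21]]
Expanding along the first row, det(O) = 3·(0·21 - 9·3) - 3·((-12)·21 - 9·42) + (-3)·((-12)·3 - 0·42) = 3·(-27) - 3·(-630) + (-3)·(-36) = 1917
Since det(O) ≠ 0, rank(O) = 3 and the system is completely observable.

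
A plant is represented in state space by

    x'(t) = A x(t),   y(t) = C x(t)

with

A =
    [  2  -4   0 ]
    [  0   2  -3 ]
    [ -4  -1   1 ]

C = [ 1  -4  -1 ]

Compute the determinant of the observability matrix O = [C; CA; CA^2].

3301

CA = [[6, -11, 11]]
CA^2 = [[-32, -57, 44]]
Observability matrix O = [C; CA; CA^2] = [[1, -4, -1], [6, -11, 11], [-32, -57, 44]]
Expanding along the first row, det(O) = 1·((-11)·44 - 11·(-57)) - (-4)·(6·44 - 11·(-32)) + (-1)·(6·(-57) - (-11)·(-32)) = 1·143 - (-4)·616 + (-1)·(-694) = 3301
Since det(O) ≠ 0, rank(O) = 3 and the system is completely observable.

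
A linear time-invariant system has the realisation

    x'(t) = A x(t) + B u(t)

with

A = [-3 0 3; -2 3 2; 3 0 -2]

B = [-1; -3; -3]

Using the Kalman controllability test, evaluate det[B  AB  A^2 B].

AB = [[-6], [-13], [3]]
A^2B = [[27], [-21], [-24]]
Controllability matrix C = [B  AB  A^2B] = [[-1, -6, 27], [-3, -13, -21], [-3, 3, -24]]
Expanding along the first row, det(C) = (-1)·((-13)·(-24) - (-21)·3) - (-6)·((-3)·(-24) - (-21)·(-3)) + 27·((-3)·3 - (-13)·(-3)) = (-1)·375 - (-6)·9 + 27·(-48) = -1617
Since det(C) ≠ 0, rank(C) = 3 and the system is completely controllable.

-1617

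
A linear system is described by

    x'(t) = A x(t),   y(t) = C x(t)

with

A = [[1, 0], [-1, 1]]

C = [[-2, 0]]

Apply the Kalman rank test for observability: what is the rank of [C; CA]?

1

CA = [[-2, 0]]
Observability matrix O = [C; CA] = [[-2, 0], [-2, 0]]
Every row of O is a scalar multiple of row 1 = [-2, 0] (multipliers 1, 1), so the rows span a one-dimensional space.
O ≠ 0, hence rank(O) = 1.
rank(O) = 1 < n = 2, so the pair (A, C) is not completely observable.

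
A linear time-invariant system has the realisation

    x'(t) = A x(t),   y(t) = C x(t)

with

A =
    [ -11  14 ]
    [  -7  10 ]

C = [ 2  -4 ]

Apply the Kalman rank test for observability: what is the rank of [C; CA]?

CA = [[6, -12]]
Observability matrix O = [C; CA] = [[2, -4], [6, -12]]
Every row of O is a scalar multiple of row 1 = [2, -4] (multipliers 1, 3), so the rows span a one-dimensional space.
O ≠ 0, hence rank(O) = 1.
rank(O) = 1 < n = 2, so the pair (A, C) is not completely observable.

1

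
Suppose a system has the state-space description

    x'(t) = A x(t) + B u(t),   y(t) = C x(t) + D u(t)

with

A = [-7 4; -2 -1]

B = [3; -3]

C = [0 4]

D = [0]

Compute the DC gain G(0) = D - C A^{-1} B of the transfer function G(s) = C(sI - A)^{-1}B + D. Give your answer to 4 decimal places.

-7.2000

G(0) = C(-A)^{-1}B + D = -C A^{-1} B + D.
det A = 15, so A^{-1} = (1/15)·adj(A) = [[-1/15, -4/15], [2/15, -7/15]]
A^{-1} B = [3/5, 9/5]^T
C A^{-1} B = 36/5
G(0) = D - C A^{-1} B = 0 - (36/5) = -36/5 ≈ -7.2000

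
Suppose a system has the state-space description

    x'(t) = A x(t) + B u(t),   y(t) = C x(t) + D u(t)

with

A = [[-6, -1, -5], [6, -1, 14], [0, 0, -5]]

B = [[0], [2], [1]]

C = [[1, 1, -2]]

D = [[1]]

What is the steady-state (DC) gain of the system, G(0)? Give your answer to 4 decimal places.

G(0) = C(-A)^{-1}B + D = -C A^{-1} B + D.
det A = -60, so A^{-1} = (1/-60)·adj(A) = [[-1/12, 1/12, 19/60], [-1/2, -1/2, -9/10], [0, 0, -1/5]]
A^{-1} B = [29/60, -19/10, -1/5]^T
C A^{-1} B = -61/60
G(0) = D - C A^{-1} B = 1 - (-61/60) = 121/60 ≈ 2.0167

2.0167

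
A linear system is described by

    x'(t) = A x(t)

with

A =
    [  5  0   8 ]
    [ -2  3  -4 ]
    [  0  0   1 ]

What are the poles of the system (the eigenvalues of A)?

det(sI - A) = s^3 - (tr A)s^2 + (M11 + M22 + M33)s - det A, where Mii is the 2×2 principal minor of A obtained by deleting row i and column i.
tr A = 5 + 3 + 1 = 9; M11 = 3·1 - (-4)·0 = 3 - 0 = 3; M22 = 5·1 - 8·0 = 5 - 0 = 5; M33 = 5·3 - 0·(-2) = 15 - 0 = 15; sum of minors = 23.
det A = 5·(3·1 - (-4)·0) - 0·((-2)·1 - (-4)·0) + 8·((-2)·0 - 3·0) = 5·3 - 0·(-2) + 8·0 = 15.
So p(s) = det(sI - A) = s^3 - 9s^2 + 23s - 15.
Rational-root test: any integer root divides -15. Testing small divisors, s = 1 works: p(1) = 1 + (-9) + 23 + (-15) = 0, so (s - 1) is a factor.
Dividing, p(s) = (s - 1)(s^2 - 8s + 15).
Factor s^2 - 8s + 15: two numbers with sum 8 and product 15 are 5 and 3, so s^2 - 8s + 15 = (s - 5)(s - 3).
Hence p(s) = (s - 5) (s - 3) (s - 1), with roots 1, 3, 5.
At least one eigenvalue has non-negative real part, so the system is not asymptotically stable.

1, 3, 5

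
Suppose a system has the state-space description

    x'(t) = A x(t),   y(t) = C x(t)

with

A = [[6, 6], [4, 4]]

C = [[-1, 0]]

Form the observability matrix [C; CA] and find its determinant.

6

CA = [[-6, -6]]
Observability matrix O = [C; CA] = [[-1, 0], [-6, -6]]
det(O) = (-1)·(-6) - 0·(-6) = 6 - 0 = 6
Since det(O) ≠ 0, rank(O) = 2 and the system is completely observable.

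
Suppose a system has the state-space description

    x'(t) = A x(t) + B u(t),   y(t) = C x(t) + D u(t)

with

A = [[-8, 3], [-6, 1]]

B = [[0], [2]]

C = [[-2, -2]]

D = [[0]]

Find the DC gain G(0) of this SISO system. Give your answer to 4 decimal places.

G(0) = C(-A)^{-1}B + D = -C A^{-1} B + D.
det A = 10, so A^{-1} = (1/10)·adj(A) = [[1/10, -3/10], [3/5, -4/5]]
A^{-1} B = [-3/5, -8/5]^T
C A^{-1} B = 22/5
G(0) = D - C A^{-1} B = 0 - (22/5) = -22/5 ≈ -4.4000

-4.4000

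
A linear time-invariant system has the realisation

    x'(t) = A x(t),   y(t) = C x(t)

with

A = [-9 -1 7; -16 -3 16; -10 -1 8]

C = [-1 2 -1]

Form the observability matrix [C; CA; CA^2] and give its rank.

CA = [[-13, -4, 17]]
CA^2 = [[11, 8, -19]]
Observability matrix O = [C; CA; CA^2] = [[-1, 2, -1], [-13, -4, 17], [11, 8, -19]]
The columns c1, c2, c3 of O are linearly dependent: c1 + c2 + c3 = 0 (check each entry), so rank(O) ≤ 2.
The 2×2 minor from rows 1, 2, columns 1, 2 is (-1)·(-4) - 2·(-13) = 4 - (-26) = 30 ≠ 0, so rank(O) = 2.
rank(O) = 2 < n = 3, so the pair (A, C) is not completely observable.

2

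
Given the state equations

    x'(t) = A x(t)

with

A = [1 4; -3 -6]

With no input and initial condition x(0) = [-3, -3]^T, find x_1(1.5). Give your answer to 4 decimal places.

-0.9616

det(sI - A) = s^2 - (tr A)s + det A, with tr A = 1 + (-6) = -5 and det A = 1·(-6) - 4·(-3) = -6 - (-12) = 6.
So p(s) = det(sI - A) = s^2 + 5s + 6.
Factor s^2 + 5s + 6: two numbers with sum -5 and product 6 are -2 and -3, so s^2 + 5s + 6 = (s + 2)(s + 3).
Hence p(s) = (s + 2) (s + 3), with roots -3, -2.
The eigenvalues -3, -2 are distinct and real, so A is diagonalisable and x(t) = e^{At} x(0) = V diag(e^{λ_i t}) V^{-1} x(0), where the columns of V are the eigenvectors.
λ = -3: A - (-3)I = [[4, 4], [-3, -3]]. Row 1 gives 4·v1 + 4·v2 = 0, so take v_1 = [-1, 1]^T.
λ = -2: A - (-2)I = [[3, 4], [-3, -4]]. Row 1 gives 3·v1 + 4·v2 = 0, so take v_2 = [-4, 3]^T.
V = [v_1 v_2] = [[-1, -4], [1, 3]] has det V = 1, so V^{-1} = adj(V)/det V = [[3, 4], [-1, -1]].
Modal coordinates z(0) = V^{-1} x(0): 3·(-3) + 4·(-3) = -21; (-1)·(-3) + (-1)·(-3) = 6; so z(0) = [-21, 6]^T.
x_1(t) = Σ_i (v_i)_1 · z_i(0) · e^{λ_i t} (row 1 of V times the modal terms).
x_1(1.5) = (-1)·(-21)·e^{-3·1.5} + (-4)·6·e^{-2·1.5} = 21·0.011109 + (-24)·0.049787 = -0.9616.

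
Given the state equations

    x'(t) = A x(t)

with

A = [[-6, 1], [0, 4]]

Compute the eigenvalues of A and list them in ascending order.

det(sI - A) = s^2 - (tr A)s + det A, with tr A = (-6) + 4 = -2 and det A = (-6)·4 - 1·0 = -24 - 0 = -24.
So p(s) = det(sI - A) = s^2 + 2s - 24.
Factor s^2 + 2s - 24: two numbers with sum -2 and product -24 are 4 and -6, so s^2 + 2s - 24 = (s - 4)(s + 6).
Hence p(s) = (s - 4) (s + 6), with roots -6, 4.
At least one eigenvalue has non-negative real part, so the system is not asymptotically stable.

-6, 4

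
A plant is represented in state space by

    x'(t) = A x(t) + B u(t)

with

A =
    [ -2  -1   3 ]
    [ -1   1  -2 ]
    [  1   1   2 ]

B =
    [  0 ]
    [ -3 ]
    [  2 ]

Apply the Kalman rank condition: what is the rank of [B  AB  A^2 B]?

AB = [[9], [-7], [1]]
A^2B = [[-8], [-18], [4]]
Controllability matrix C = [B  AB  A^2B] = [[0, 9, -8], [-3, -7, -18], [2, 1, 4]]
det(C) = 0·((-7)·4 - (-18)·1) - 9·((-3)·4 - (-18)·2) + (-8)·((-3)·1 - (-7)·2) = 0·(-10) - 9·24 + (-8)·11 = -304 ≠ 0, so rank(C) = 3.
rank(C) = 3 = n, so the pair (A, B) is completely controllable.

3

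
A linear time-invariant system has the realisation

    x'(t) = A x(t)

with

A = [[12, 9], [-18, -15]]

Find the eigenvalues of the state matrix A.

det(sI - A) = s^2 - (tr A)s + det A, with tr A = 12 + (-15) = -3 and det A = 12·(-15) - 9·(-18) = -180 - (-162) = -18.
So p(s) = det(sI - A) = s^2 + 3s - 18.
Factor s^2 + 3s - 18: two numbers with sum -3 and product -18 are 3 and -6, so s^2 + 3s - 18 = (s - 3)(s + 6).
Hence p(s) = (s - 3) (s + 6), with roots -6, 3.
At least one eigenvalue has non-negative real part, so the system is not asymptotically stable.

-6, 3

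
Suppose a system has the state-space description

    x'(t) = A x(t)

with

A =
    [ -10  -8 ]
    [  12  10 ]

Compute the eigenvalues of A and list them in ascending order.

det(sI - A) = s^2 - (tr A)s + det A, with tr A = (-10) + 10 = 0 and det A = (-10)·10 - (-8)·12 = -100 - (-96) = -4.
So p(s) = det(sI - A) = s^2 - 4.
Factor s^2 - 4: two numbers with sum 0 and product -4 are 2 and -2, so s^2 - 4 = (s - 2)(s + 2).
Hence p(s) = (s - 2) (s + 2), with roots -2, 2.
At least one eigenvalue has non-negative real part, so the system is not asymptotically stable.

-2, 2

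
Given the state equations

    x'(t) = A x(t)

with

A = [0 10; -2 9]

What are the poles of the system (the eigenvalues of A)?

4, 5

det(sI - A) = s^2 - (tr A)s + det A, with tr A = 0 + 9 = 9 and det A = 0·9 - 10·(-2) = 0 - (-20) = 20.
So p(s) = det(sI - A) = s^2 - 9s + 20.
Factor s^2 - 9s + 20: two numbers with sum 9 and product 20 are 5 and 4, so s^2 - 9s + 20 = (s - 5)(s - 4).
Hence p(s) = (s - 5) (s - 4), with roots 4, 5.
At least one eigenvalue has non-negative real part, so the system is not asymptotically stable.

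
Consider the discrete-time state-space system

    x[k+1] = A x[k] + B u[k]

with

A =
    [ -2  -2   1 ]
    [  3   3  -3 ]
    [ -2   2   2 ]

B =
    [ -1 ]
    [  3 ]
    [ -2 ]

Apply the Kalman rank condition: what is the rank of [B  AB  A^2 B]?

3

AB = [[-6], [12], [4]]
A^2B = [[-8], [6], [44]]
Controllability matrix C = [B  AB  A^2B] = [[-1, -6, -8], [3, 12, 6], [-2, 4, 44]]
det(C) = (-1)·(12·44 - 6·4) - (-6)·(3·44 - 6·(-2)) + (-8)·(3·4 - 12·(-2)) = (-1)·504 - (-6)·144 + (-8)·36 = 72 ≠ 0, so rank(C) = 3.
rank(C) = 3 = n, so the pair (A, B) is completely controllable.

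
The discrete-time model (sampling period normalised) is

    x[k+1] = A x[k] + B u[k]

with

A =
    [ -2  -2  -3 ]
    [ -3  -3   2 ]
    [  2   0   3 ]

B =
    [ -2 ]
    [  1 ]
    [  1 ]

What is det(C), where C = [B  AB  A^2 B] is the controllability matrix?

AB = [[-1], [5], [-1]]
A^2B = [[-5], [-14], [-5]]
Controllability matrix C = [B  AB  A^2B] = [[-2, -1, -5], [1, 5, -14], [1, -1, -5]]
Expanding along the first row, det(C) = (-2)·(5·(-5) - (-14)·(-1)) - (-1)·(1·(-5) - (-14)·1) + (-5)·(1·(-1) - 5·1) = (-2)·(-39) - (-1)·9 + (-5)·(-6) = 117
Since det(C) ≠ 0, rank(C) = 3 and the system is completely controllable.

117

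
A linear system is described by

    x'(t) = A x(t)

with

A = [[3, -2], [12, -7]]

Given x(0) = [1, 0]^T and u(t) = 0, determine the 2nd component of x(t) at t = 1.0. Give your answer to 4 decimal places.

1.9086

det(sI - A) = s^2 - (tr A)s + det A, with tr A = 3 + (-7) = -4 and det A = 3·(-7) - (-2)·12 = -21 - (-24) = 3.
So p(s) = det(sI - A) = s^2 + 4s + 3.
Factor s^2 + 4s + 3: two numbers with sum -4 and product 3 are -1 and -3, so s^2 + 4s + 3 = (s + 1)(s + 3).
Hence p(s) = (s + 1) (s + 3), with roots -3, -1.
The eigenvalues -3, -1 are distinct and real, so A is diagonalisable and x(t) = e^{At} x(0) = V diag(e^{λ_i t}) V^{-1} x(0), where the columns of V are the eigenvectors.
λ = -3: A - (-3)I = [[6, -2], [12, -4]]. Row 1 gives 6·v1 + (-2)·v2 = 0, so take v_1 = [1, 3]^T.
λ = -1: A - (-1)I = [[4, -2], [12, -6]]. Row 1 gives 4·v1 + (-2)·v2 = 0, so take v_2 = [1, 2]^T.
V = [v_1 v_2] = [[1, 1], [3, 2]] has det V = -1, so V^{-1} = adj(V)/det V = [[-2, 1], [3, -1]].
Modal coordinates z(0) = V^{-1} x(0): (-2)·1 + 1·0 = -2; 3·1 + (-1)·0 = 3; so z(0) = [-2, 3]^T.
x_2(t) = Σ_i (v_i)_2 · z_i(0) · e^{λ_i t} (row 2 of V times the modal terms).
x_2(1.0) = 3·(-2)·e^{-3·1.0} + 2·3·e^{-1·1.0} = (-6)·0.049787 + 6·0.367879 = 1.9086.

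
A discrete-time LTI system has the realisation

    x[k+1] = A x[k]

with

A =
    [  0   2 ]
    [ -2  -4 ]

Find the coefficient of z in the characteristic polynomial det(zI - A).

4

For a 2×2 matrix, det(zI - A) = z^2 - (tr A)z + det A.
tr A = -4, det A = 4.
So p(z) = z^2 + 4z + 4.
The coefficient of z is 4.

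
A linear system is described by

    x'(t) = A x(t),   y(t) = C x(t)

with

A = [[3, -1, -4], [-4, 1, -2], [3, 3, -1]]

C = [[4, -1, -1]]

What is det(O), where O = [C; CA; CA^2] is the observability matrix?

CA = [[13, -8, -13]]
CA^2 = [[32, -60, -23]]
Observability matrix O = [C; CA; CA^2] = [[4, -1, -1], [13, -8, -13], [32, -60, -23]]
Expanding along the first row, det(O) = 4·((-8)·(-23) - (-13)·(-60)) - (-1)·(13·(-23) - (-13)·32) + (-1)·(13·(-60) - (-8)·32) = 4·(-596) - (-1)·117 + (-1)·(-524) = -1743
Since det(O) ≠ 0, rank(O) = 3 and the system is completely observable.

-1743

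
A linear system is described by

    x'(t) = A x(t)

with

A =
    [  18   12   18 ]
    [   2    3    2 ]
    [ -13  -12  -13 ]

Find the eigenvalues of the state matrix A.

0, 3, 5

det(sI - A) = s^3 - (tr A)s^2 + (M11 + M22 + M33)s - det A, where Mii is the 2×2 principal minor of A obtained by deleting row i and column i.
tr A = 18 + 3 + (-13) = 8; M11 = 3·(-13) - 2·(-12) = -39 - (-24) = -15; M22 = 18·(-13) - 18·(-13) = -234 - (-234) = 0; M33 = 18·3 - 12·2 = 54 - 24 = 30; sum of minors = 15.
det A = 18·(3·(-13) - 2·(-12)) - 12·(2·(-13) - 2·(-13)) + 18·(2·(-12) - 3·(-13)) = 18·(-15) - 12·0 + 18·15 = 0.
So p(s) = det(sI - A) = s^3 - 8s^2 + 15s.
The constant term is 0, so p(s) = s(s^2 - 8s + 15).
Factor s^2 - 8s + 15: two numbers with sum 8 and product 15 are 5 and 3, so s^2 - 8s + 15 = (s - 5)(s - 3).
Hence p(s) = s (s - 5) (s - 3), with roots 0, 3, 5.
At least one eigenvalue has non-negative real part, so the system is not asymptotically stable.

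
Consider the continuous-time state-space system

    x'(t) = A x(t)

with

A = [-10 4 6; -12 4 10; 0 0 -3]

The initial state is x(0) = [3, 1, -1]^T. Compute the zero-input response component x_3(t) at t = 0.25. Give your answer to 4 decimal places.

-0.4724

det(sI - A) = s^3 - (tr A)s^2 + (M11 + M22 + M33)s - det A, where Mii is the 2×2 principal minor of A obtained by deleting row i and column i.
tr A = (-10) + 4 + (-3) = -9; M11 = 4·(-3) - 10·0 = -12 - 0 = -12; M22 = (-10)·(-3) - 6·0 = 30 - 0 = 30; M33 = (-10)·4 - 4·(-12) = -40 - (-48) = 8; sum of minors = 26.
det A = (-10)·(4·(-3) - 10·0) - 4·((-12)·(-3) - 10·0) + 6·((-12)·0 - 4·0) = (-10)·(-12) - 4·36 + 6·0 = -24.
So p(s) = det(sI - A) = s^3 + 9s^2 + 26s + 24.
Rational-root test: any integer root divides 24. Testing small divisors, s = -2 works: p(-2) = -8 + 36 + (-52) + 24 = 0, so (s + 2) is a factor.
Dividing, p(s) = (s + 2)(s^2 + 7s + 12).
Factor s^2 + 7s + 12: two numbers with sum -7 and product 12 are -3 and -4, so s^2 + 7s + 12 = (s + 3)(s + 4).
Hence p(s) = (s + 2) (s + 3) (s + 4), with roots -4, -3, -2.
The eigenvalues -4, -3, -2 are distinct and real, so A is diagonalisable and x(t) = e^{At} x(0) = V diag(e^{λ_i t}) V^{-1} x(0), where the columns of V are the eigenvectors.
λ = -4: A - (-4)I = [[-6, 4, 6], [-12, 8, 10], [0, 0, 1]]. v must be orthogonal to every row; (row 1) × (row 2) = [-8, -12, 0], so take v_1 = [-2, -3, 0]^T.
λ = -3: A - (-3)I = [[-7, 4, 6], [-12, 7, 10], [0, 0, 0]]. v must be orthogonal to every row; (row 1) × (row 2) = [-2, -2, -1], so take v_2 = [2, 2, 1]^T.
λ = -2: A - (-2)I = [[-8, 4, 6], [-12, 6, 10], [0, 0, -1]]. v must be orthogonal to every row; (row 1) × (row 2) = [4, 8, 0], so take v_3 = [-1, -2, 0]^T.
V = [v_1 v_2 v_3] = [[-2, 2, -1], [-3, 2, -2], [0, 1, 0]] has det V = -1, so V^{-1} = adj(V)/det V = [[-2, 1, 2], [0, 0, 1], [3, -2, -2]].
Modal coordinates z(0) = V^{-1} x(0): (-2)·3 + 1·1 + 2·(-1) = -7; 0·3 + 0·1 + 1·(-1) = -1; 3·3 + (-2)·1 + (-2)·(-1) = 9; so z(0) = [-7, -1, 9]^T.
x_3(t) = Σ_i (v_i)_3 · z_i(0) · e^{λ_i t} (row 3 of V times the modal terms).
x_3(0.25) = 0·(-7)·e^{-4·0.25} + 1·(-1)·e^{-3·0.25} + 0·9·e^{-2·0.25} = 0·0.367879 + (-1)·0.472367 + 0·0.606531 = -0.4724.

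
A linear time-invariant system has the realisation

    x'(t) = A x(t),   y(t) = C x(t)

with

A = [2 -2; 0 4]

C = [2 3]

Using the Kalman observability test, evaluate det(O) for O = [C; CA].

CA = [[4, 8]]
Observability matrix O = [C; CA] = [[2, 3], [4, 8]]
det(O) = 2·8 - 3·4 = 16 - 12 = 4
Since det(O) ≠ 0, rank(O) = 2 and the system is completely observable.

4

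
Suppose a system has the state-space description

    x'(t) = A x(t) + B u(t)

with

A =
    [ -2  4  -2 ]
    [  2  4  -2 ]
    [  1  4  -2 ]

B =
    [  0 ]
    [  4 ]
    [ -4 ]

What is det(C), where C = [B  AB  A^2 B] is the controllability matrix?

-16128

AB = [[24], [24], [24]]
A^2B = [[0], [96], [72]]
Controllability matrix C = [B  AB  A^2B] = [[0, 24, 0], [4, 24, 96], [-4, 24, 72]]
Expanding along the first row, det(C) = 0·(24·72 - 96·24) - 24·(4·72 - 96·(-4)) + 0·(4·24 - 24·(-4)) = 0·(-576) - 24·672 + 0·192 = -16128
Since det(C) ≠ 0, rank(C) = 3 and the system is completely controllable.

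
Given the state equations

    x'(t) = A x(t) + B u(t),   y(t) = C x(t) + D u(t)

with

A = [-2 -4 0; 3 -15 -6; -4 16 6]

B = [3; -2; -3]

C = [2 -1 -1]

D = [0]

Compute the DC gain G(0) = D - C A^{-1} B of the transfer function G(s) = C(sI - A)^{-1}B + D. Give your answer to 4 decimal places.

-0.6667

G(0) = C(-A)^{-1}B + D = -C A^{-1} B + D.
det A = -36, so A^{-1} = (1/-36)·adj(A) = [[-1/6, -2/3, -2/3], [-1/6, 1/3, 1/3], [1/3, -4/3, -7/6]]
A^{-1} B = [17/6, -13/6, 43/6]^T
C A^{-1} B = 2/3
G(0) = D - C A^{-1} B = 0 - (2/3) = -2/3 ≈ -0.6667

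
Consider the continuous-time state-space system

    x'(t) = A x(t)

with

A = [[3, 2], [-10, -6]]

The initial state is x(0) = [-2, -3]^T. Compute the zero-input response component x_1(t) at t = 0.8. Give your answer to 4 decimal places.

-4.3627

det(sI - A) = s^2 - (tr A)s + det A, with tr A = 3 + (-6) = -3 and det A = 3·(-6) - 2·(-10) = -18 - (-20) = 2.
So p(s) = det(sI - A) = s^2 + 3s + 2.
Factor s^2 + 3s + 2: two numbers with sum -3 and product 2 are -1 and -2, so s^2 + 3s + 2 = (s + 1)(s + 2).
Hence p(s) = (s + 1) (s + 2), with roots -2, -1.
The eigenvalues -2, -1 are distinct and real, so A is diagonalisable and x(t) = e^{At} x(0) = V diag(e^{λ_i t}) V^{-1} x(0), where the columns of V are the eigenvectors.
λ = -2: A - (-2)I = [[5, 2], [-10, -4]]. Row 1 gives 5·v1 + 2·v2 = 0, so take v_1 = [-2, 5]^T.
λ = -1: A - (-1)I = [[4, 2], [-10, -5]]. Row 1 gives 4·v1 + 2·v2 = 0, so take v_2 = [-1, 2]^T.
V = [v_1 v_2] = [[-2, -1], [5, 2]] has det V = 1, so V^{-1} = adj(V)/det V = [[2, 1], [-5, -2]].
Modal coordinates z(0) = V^{-1} x(0): 2·(-2) + 1·(-3) = -7; (-5)·(-2) + (-2)·(-3) = 16; so z(0) = [-7, 16]^T.
x_1(t) = Σ_i (v_i)_1 · z_i(0) · e^{λ_i t} (row 1 of V times the modal terms).
x_1(0.8) = (-2)·(-7)·e^{-2·0.8} + (-1)·16·e^{-1·0.8} = 14·0.201897 + (-16)·0.449329 = -4.3627.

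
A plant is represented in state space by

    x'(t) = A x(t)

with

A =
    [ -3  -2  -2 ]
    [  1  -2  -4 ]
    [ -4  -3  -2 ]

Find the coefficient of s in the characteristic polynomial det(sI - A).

Expand det(sI - A) for the 3×3 matrix.
p(s) = s^3 + 7s^2 - 2s - 10.
(Check: constant term = det(-A) = (-1)^3 det A = -10; coefficient of s^2 = -tr A = 7.)
The coefficient of s is -2.

-2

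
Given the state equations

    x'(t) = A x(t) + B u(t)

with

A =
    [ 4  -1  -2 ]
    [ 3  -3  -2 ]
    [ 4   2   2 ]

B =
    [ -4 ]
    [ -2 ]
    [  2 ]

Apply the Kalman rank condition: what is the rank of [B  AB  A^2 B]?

3

AB = [[-18], [-10], [-16]]
A^2B = [[-30], [8], [-124]]
Controllability matrix C = [B  AB  A^2B] = [[-4, -18, -30], [-2, -10, 8], [2, -16, -124]]
det(C) = (-4)·((-10)·(-124) - 8·(-16)) - (-18)·((-2)·(-124) - 8·2) + (-30)·((-2)·(-16) - (-10)·2) = (-4)·1368 - (-18)·232 + (-30)·52 = -2856 ≠ 0, so rank(C) = 3.
rank(C) = 3 = n, so the pair (A, B) is completely controllable.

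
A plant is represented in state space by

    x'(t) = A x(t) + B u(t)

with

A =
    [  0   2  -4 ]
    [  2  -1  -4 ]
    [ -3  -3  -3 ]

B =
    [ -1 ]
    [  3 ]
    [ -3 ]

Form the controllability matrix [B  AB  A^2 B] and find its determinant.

4317

AB = [[18], [7], [3]]
A^2B = [[2], [17], [-84]]
Controllability matrix C = [B  AB  A^2B] = [[-1, 18, 2], [3, 7, 17], [-3, 3, -84]]
Expanding along the first row, det(C) = (-1)·(7·(-84) - 17·3) - 18·(3·(-84) - 17·(-3)) + 2·(3·3 - 7·(-3)) = (-1)·(-639) - 18·(-201) + 2·30 = 4317
Since det(C) ≠ 0, rank(C) = 3 and the system is completely controllable.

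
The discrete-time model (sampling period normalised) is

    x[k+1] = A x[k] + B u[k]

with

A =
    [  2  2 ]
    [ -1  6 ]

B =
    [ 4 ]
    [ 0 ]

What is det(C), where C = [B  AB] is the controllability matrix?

AB = [[8], [-4]]
Controllability matrix C = [B  AB] = [[4, 8], [0, -4]]
det(C) = 4·(-4) - 8·0 = -16 - 0 = -16
Since det(C) ≠ 0, rank(C) = 2 and the system is completely controllable.

-16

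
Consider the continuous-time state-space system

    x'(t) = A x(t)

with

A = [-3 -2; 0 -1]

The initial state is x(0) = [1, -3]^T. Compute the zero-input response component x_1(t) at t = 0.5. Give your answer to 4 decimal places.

det(sI - A) = s^2 - (tr A)s + det A, with tr A = (-3) + (-1) = -4 and det A = (-3)·(-1) - (-2)·0 = 3 - 0 = 3.
So p(s) = det(sI - A) = s^2 + 4s + 3.
Factor s^2 + 4s + 3: two numbers with sum -4 and product 3 are -1 and -3, so s^2 + 4s + 3 = (s + 1)(s + 3).
Hence p(s) = (s + 1) (s + 3), with roots -3, -1.
The eigenvalues -3, -1 are distinct and real, so A is diagonalisable and x(t) = e^{At} x(0) = V diag(e^{λ_i t}) V^{-1} x(0), where the columns of V are the eigenvectors.
λ = -3: A - (-3)I = [[0, -2], [0, 2]]. Row 1 gives 0·v1 + (-2)·v2 = 0, so take v_1 = [1, 0]^T.
λ = -1: A - (-1)I = [[-2, -2], [0, 0]]. Row 1 gives (-2)·v1 + (-2)·v2 = 0, so take v_2 = [-1, 1]^T.
V = [v_1 v_2] = [[1, -1], [0, 1]] has det V = 1, so V^{-1} = adj(V)/det V = [[1, 1], [0, 1]].
Modal coordinates z(0) = V^{-1} x(0): 1·1 + 1·(-3) = -2; 0·1 + 1·(-3) = -3; so z(0) = [-2, -3]^T.
x_1(t) = Σ_i (v_i)_1 · z_i(0) · e^{λ_i t} (row 1 of V times the modal terms).
x_1(0.5) = 1·(-2)·e^{-3·0.5} + (-1)·(-3)·e^{-1·0.5} = (-2)·0.223130 + 3·0.606531 = 1.3733.

1.3733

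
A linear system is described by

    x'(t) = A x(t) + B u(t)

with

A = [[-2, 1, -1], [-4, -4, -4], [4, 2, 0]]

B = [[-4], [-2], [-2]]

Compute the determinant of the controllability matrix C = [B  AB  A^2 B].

AB = [[8], [32], [-20]]
A^2B = [[36], [-80], [96]]
Controllability matrix C = [B  AB  A^2B] = [[-4, 8, 36], [-2, 32, -80], [-2, -20, 96]]
Expanding along the first row, det(C) = (-4)·(32·96 - (-80)·(-20)) - 8·((-2)·96 - (-80)·(-2)) + 36·((-2)·(-20) - 32·(-2)) = (-4)·1472 - 8·(-352) + 36·104 = 672
Since det(C) ≠ 0, rank(C) = 3 and the system is completely controllable.

672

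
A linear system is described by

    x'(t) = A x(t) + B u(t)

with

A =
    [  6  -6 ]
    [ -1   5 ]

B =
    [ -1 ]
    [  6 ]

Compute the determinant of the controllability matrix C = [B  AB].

AB = [[-42], [31]]
Controllability matrix C = [B  AB] = [[-1, -42], [6, 31]]
det(C) = (-1)·31 - (-42)·6 = -31 - (-252) = 221
Since det(C) ≠ 0, rank(C) = 2 and the system is completely controllable.

221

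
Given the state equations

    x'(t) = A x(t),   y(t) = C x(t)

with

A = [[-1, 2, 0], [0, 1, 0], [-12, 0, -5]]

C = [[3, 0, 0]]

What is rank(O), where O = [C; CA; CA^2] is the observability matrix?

2

CA = [[-3, 6, 0]]
CA^2 = [[3, 0, 0]]
Observability matrix O = [C; CA; CA^2] = [[3, 0, 0], [-3, 6, 0], [3, 0, 0]]
Column 3 of O is identically zero, so rank(O) ≤ 2.
The 2×2 minor from rows 1, 2, columns 1, 2 is 3·6 - 0·(-3) = 18 - 0 = 18 ≠ 0, so rank(O) = 2.
rank(O) = 2 < n = 3, so the pair (A, C) is not completely observable.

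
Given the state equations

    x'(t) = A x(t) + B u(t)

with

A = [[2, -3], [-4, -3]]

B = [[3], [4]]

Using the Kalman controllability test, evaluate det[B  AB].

AB = [[-6], [-24]]
Controllability matrix C = [B  AB] = [[3, -6], [4, -24]]
det(C) = 3·(-24) - (-6)·4 = -72 - (-24) = -48
Since det(C) ≠ 0, rank(C) = 2 and the system is completely controllable.

-48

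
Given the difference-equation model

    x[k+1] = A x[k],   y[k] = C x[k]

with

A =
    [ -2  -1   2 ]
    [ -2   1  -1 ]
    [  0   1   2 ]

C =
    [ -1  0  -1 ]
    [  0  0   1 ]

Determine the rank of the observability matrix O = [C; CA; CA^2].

CA = [[2, 0, -4], [0, 1, 2]]
CA^2 = [[-4, -6, -4], [-2, 3, 3]]
Observability matrix O = [C; CA; CA^2] = [[-1, 0, -1], [0, 0, 1], [2, 0, -4], [0, 1, 2], [-4, -6, -4], [-2, 3, 3]]
Take the 3×3 submatrix of O formed by rows 1, 2, 4: [[-1, 0, -1], [0, 0, 1], [0, 1, 2]]. Its determinant is (-1)·(0·2 - 1·1) - 0·(0·2 - 1·0) + (-1)·(0·1 - 0·0) = (-1)·(-1) - 0·0 + (-1)·0 = 1 ≠ 0.
So rank(O) ≥ 3; since O has 3 columns, rank(O) = 3.
rank(O) = 3 = n, so the pair (A, C) is completely observable.

3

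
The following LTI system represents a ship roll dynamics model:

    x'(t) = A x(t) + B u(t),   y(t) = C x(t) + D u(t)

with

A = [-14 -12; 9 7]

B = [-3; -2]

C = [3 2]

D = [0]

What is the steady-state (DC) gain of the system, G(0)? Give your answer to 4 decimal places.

2.5000

G(0) = C(-A)^{-1}B + D = -C A^{-1} B + D.
det A = 10, so A^{-1} = (1/10)·adj(A) = [[7/10, 6/5], [-9/10, -7/5]]
A^{-1} B = [-9/2, 11/2]^T
C A^{-1} B = -5/2
G(0) = D - C A^{-1} B = 0 - (-5/2) = 5/2 ≈ 2.5000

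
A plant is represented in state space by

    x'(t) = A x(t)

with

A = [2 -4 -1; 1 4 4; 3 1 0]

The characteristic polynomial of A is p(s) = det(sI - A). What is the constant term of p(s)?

Expand det(sI - A) for the 3×3 matrix.
p(s) = s^3 - 6s^2 + 11s + 45.
(Check: constant term = det(-A) = (-1)^3 det A = 45; coefficient of s^2 = -tr A = -6.)
The constant term is 45.

45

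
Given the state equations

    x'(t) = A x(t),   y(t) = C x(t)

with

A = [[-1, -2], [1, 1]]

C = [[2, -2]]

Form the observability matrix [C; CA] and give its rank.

2

CA = [[-4, -6]]
Observability matrix O = [C; CA] = [[2, -2], [-4, -6]]
det(O) = 2·(-6) - (-2)·(-4) = -12 - 8 = -20 ≠ 0, so rank(O) = 2.
rank(O) = 2 = n, so the pair (A, C) is completely observable.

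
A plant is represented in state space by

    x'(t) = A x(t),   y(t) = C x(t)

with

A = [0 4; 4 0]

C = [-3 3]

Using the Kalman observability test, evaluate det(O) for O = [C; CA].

CA = [[12, -12]]
Observability matrix O = [C; CA] = [[-3, 3], [12, -12]]
det(O) = (-3)·(-12) - 3·12 = 36 - 36 = 0
Since det(O) = 0, rank(O) < 2 and the system is not completely observable.

0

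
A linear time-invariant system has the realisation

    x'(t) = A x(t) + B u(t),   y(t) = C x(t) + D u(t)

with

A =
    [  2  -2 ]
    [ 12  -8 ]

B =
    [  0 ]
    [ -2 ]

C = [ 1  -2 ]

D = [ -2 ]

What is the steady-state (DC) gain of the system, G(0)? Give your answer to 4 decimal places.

-2.5000

G(0) = C(-A)^{-1}B + D = -C A^{-1} B + D.
det A = 8, so A^{-1} = (1/8)·adj(A) = [[-1, 1/4], [-3/2, 1/4]]
A^{-1} B = [-1/2, -1/2]^T
C A^{-1} B = 1/2
G(0) = D - C A^{-1} B = -2 - (1/2) = -5/2 ≈ -2.5000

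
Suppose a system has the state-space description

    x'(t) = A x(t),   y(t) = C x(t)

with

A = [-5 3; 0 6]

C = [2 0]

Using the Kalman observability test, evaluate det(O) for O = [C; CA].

12

CA = [[-10, 6]]
Observability matrix O = [C; CA] = [[2, 0], [-10, 6]]
det(O) = 2·6 - 0·(-10) = 12 - 0 = 12
Since det(O) ≠ 0, rank(O) = 2 and the system is completely observable.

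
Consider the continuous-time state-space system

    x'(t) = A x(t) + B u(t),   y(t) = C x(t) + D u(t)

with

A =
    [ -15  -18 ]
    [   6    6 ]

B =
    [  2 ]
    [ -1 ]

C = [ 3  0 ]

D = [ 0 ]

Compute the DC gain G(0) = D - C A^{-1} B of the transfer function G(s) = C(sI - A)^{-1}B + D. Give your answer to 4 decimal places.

1.0000

G(0) = C(-A)^{-1}B + D = -C A^{-1} B + D.
det A = 18, so A^{-1} = (1/18)·adj(A) = [[1/3, 1], [-1/3, -5/6]]
A^{-1} B = [-1/3, 1/6]^T
C A^{-1} B = -1
G(0) = D - C A^{-1} B = 0 - (-1) = 1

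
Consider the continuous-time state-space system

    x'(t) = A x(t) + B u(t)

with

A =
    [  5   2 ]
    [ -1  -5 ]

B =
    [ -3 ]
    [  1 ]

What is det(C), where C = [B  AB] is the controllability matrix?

AB = [[-13], [-2]]
Controllability matrix C = [B  AB] = [[-3, -13], [1, -2]]
det(C) = (-3)·(-2) - (-13)·1 = 6 - (-13) = 19
Since det(C) ≠ 0, rank(C) = 2 and the system is completely controllable.

19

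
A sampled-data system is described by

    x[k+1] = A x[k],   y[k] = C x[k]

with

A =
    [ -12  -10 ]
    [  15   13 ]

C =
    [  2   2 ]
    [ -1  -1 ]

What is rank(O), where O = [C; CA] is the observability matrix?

CA = [[6, 6], [-3, -3]]
Observability matrix O = [C; CA] = [[2, 2], [-1, -1], [6, 6], [-3, -3]]
Every row of O is a scalar multiple of row 1 = [2, 2] (multipliers 1, -1/2, 3, -3/2), so the rows span a one-dimensional space.
O ≠ 0, hence rank(O) = 1.
rank(O) = 1 < n = 2, so the pair (A, C) is not completely observable.

1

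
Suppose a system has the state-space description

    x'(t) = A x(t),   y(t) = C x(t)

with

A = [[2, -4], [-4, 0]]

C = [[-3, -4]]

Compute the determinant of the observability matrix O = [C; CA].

CA = [[10, 12]]
Observability matrix O = [C; CA] = [[-3, -4], [10, 12]]
det(O) = (-3)·12 - (-4)·10 = -36 - (-40) = 4
Since det(O) ≠ 0, rank(O) = 2 and the system is completely observable.

4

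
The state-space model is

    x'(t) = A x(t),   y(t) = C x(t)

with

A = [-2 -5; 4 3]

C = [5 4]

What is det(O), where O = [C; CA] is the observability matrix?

-89

CA = [[6, -13]]
Observability matrix O = [C; CA] = [[5, 4], [6, -13]]
det(O) = 5·(-13) - 4·6 = -65 - 24 = -89
Since det(O) ≠ 0, rank(O) = 2 and the system is completely observable.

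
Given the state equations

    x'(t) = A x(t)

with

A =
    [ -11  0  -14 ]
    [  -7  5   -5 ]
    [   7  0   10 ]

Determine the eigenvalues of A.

-4, 3, 5

det(sI - A) = s^3 - (tr A)s^2 + (M11 + M22 + M33)s - det A, where Mii is the 2×2 principal minor of A obtained by deleting row i and column i.
tr A = (-11) + 5 + 10 = 4; M11 = 5·10 - (-5)·0 = 50 - 0 = 50; M22 = (-11)·10 - (-14)·7 = -110 - (-98) = -12; M33 = (-11)·5 - 0·(-7) = -55 - 0 = -55; sum of minors = -17.
det A = (-11)·(5·10 - (-5)·0) - 0·((-7)·10 - (-5)·7) + (-14)·((-7)·0 - 5·7) = (-11)·50 - 0·(-35) + (-14)·(-35) = -60.
So p(s) = det(sI - A) = s^3 - 4s^2 - 17s + 60.
Rational-root test: any integer root divides 60. Testing small divisors, s = 3 works: p(3) = 27 + (-36) + (-51) + 60 = 0, so (s - 3) is a factor.
Dividing, p(s) = (s - 3)(s^2 - s - 20).
Factor s^2 - s - 20: two numbers with sum 1 and product -20 are 5 and -4, so s^2 - s - 20 = (s - 5)(s + 4).
Hence p(s) = (s - 5) (s - 3) (s + 4), with roots -4, 3, 5.
At least one eigenvalue has non-negative real part, so the system is not asymptotically stable.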